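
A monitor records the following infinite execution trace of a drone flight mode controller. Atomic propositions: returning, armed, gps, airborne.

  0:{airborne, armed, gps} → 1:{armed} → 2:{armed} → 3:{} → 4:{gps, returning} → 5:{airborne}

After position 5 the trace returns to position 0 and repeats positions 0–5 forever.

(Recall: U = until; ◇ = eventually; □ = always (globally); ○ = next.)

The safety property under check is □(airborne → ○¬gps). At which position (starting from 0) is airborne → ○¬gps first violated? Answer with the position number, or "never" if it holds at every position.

Check airborne → ○¬gps at each position in order: 0 ✓, 1 ✓, 2 ✓, 3 ✓, 4 ✓.
At position 5 the labels are {airborne} and the next position 0 has {airborne, armed, gps}, so airborne → ○¬gps is false there. This is the first violation.

5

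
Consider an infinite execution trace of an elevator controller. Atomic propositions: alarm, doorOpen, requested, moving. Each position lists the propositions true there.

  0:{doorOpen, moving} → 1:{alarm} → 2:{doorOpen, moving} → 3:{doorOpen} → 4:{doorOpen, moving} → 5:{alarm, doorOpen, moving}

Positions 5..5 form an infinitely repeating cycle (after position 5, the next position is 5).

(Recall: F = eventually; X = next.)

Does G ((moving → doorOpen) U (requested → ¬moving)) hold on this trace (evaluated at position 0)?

Yes

(moving → doorOpen) U (requested → ¬moving) holds at every position 0..5, and those are all positions ever visited, so G ((moving → doorOpen) U (requested → ¬moving)) holds.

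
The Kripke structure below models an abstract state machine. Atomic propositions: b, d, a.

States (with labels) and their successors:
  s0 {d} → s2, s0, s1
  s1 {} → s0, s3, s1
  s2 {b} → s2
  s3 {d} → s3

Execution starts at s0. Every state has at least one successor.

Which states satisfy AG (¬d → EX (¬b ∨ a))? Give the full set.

{s3}

States satisfying ¬d → EX (¬b ∨ a): {s0, s1, s3}.
States satisfying AG (¬d → EX (¬b ∨ a)): {s3}.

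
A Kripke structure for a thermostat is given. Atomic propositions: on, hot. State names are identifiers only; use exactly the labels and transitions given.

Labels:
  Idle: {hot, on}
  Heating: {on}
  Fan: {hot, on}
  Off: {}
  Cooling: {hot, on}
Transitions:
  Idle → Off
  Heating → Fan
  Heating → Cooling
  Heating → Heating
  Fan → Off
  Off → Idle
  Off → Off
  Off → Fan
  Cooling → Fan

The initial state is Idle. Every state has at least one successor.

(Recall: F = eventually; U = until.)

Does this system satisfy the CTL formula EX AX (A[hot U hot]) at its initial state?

States satisfying AX (A[hot U hot]): {Cooling}.
States satisfying EX AX (A[hot U hot]): {Heating}.
No suitable path/successor from Idle witnesses the formula.
Idle ∉ Sat(EX AX (A[hot U hot])).

Violated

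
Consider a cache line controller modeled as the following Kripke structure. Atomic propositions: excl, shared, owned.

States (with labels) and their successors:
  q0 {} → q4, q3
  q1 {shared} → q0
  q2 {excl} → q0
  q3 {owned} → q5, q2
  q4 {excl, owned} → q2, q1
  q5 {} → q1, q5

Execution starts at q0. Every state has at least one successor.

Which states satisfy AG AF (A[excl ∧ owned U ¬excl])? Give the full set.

{q0, q1, q2, q3, q4, q5}

States satisfying AF (A[excl ∧ owned U ¬excl]): {q0, q1, q2, q3, q4, q5}.
States satisfying AG AF (A[excl ∧ owned U ¬excl]): {q0, q1, q2, q3, q4, q5}.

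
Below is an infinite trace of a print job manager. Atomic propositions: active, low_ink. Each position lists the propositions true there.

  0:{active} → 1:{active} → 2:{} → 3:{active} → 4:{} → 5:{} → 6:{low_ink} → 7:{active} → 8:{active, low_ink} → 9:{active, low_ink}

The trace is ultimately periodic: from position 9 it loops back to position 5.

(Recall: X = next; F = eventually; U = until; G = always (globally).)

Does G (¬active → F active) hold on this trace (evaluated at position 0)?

¬active → F active holds at every position 0..9, and those are all positions ever visited, so G (¬active → F active) holds.
Positions where ¬active holds: 2, 4, 5, 6.
Check F active at each: 2→ok, 4→ok, 5→ok, 6→ok.

Satisfied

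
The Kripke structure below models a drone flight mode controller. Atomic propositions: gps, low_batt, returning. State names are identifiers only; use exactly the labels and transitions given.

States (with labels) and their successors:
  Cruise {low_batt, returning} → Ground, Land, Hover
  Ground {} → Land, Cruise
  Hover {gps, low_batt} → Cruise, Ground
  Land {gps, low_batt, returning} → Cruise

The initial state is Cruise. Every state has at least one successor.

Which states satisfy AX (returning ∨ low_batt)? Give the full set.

{Ground, Land}

States satisfying returning ∨ low_batt: {Cruise, Hover, Land}.
States satisfying AX (returning ∨ low_batt): {Ground, Land}.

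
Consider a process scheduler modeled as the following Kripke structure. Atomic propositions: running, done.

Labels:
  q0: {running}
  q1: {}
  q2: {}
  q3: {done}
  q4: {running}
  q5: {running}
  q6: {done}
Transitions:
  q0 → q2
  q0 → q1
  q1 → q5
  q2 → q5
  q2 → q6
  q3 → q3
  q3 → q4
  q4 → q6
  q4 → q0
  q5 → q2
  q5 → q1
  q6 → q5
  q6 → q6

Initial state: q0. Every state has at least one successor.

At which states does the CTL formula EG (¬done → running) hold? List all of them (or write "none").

States satisfying ¬done → running: {q0, q3, q4, q5, q6}.
States satisfying EG (¬done → running): {q3, q4, q6}.

{q3, q4, q6}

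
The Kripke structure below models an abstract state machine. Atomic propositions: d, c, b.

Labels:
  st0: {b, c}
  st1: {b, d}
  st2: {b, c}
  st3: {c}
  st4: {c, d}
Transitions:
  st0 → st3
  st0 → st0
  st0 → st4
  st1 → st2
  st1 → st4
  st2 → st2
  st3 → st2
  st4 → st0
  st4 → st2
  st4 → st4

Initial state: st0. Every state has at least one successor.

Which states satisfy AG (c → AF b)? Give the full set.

{st2, st3}

States satisfying c → AF b: {st0, st1, st2, st3}.
States satisfying AG (c → AF b): {st2, st3}.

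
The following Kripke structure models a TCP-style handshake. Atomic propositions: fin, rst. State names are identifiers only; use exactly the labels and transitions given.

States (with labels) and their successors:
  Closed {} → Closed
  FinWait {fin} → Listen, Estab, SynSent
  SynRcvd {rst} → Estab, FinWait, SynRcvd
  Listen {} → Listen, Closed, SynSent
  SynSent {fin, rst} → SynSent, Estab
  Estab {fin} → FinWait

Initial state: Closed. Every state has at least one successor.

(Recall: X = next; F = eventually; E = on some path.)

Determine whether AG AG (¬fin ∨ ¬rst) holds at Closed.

States satisfying AG (¬fin ∨ ¬rst): {Closed}.
States satisfying AG AG (¬fin ∨ ¬rst): {Closed}.
Every state reachable from Closed satisfies AG (¬fin ∨ ¬rst).
Closed ∈ Sat(AG AG (¬fin ∨ ¬rst)).

Satisfied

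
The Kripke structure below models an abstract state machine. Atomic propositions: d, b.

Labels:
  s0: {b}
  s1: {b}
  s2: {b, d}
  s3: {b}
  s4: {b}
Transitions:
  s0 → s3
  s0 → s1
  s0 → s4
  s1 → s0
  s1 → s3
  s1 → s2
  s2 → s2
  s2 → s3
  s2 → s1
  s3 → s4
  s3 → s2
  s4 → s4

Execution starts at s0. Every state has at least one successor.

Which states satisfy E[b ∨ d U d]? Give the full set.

States satisfying b ∨ d: {s0, s1, s2, s3, s4}.
States satisfying d: {s2}.
States satisfying E[b ∨ d U d]: {s0, s1, s2, s3}.

{s0, s1, s2, s3}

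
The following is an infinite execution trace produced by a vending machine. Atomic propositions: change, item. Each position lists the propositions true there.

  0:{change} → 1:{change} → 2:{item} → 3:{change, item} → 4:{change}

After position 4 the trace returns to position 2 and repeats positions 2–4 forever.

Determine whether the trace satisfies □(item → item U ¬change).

item → item U ¬change must hold at every position from 0 onward. It fails at position 3, so □(item → item U ¬change) is false.
Positions where item holds: 2, 3.
Check item U ¬change at each: 2→ok, 3→fails.

No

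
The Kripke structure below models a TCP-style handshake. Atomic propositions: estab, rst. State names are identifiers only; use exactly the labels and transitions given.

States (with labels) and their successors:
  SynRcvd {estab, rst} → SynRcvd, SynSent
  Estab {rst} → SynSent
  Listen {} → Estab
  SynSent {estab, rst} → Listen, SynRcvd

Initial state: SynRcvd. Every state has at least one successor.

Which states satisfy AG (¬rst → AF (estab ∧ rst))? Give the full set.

{SynRcvd, Estab, Listen, SynSent}

States satisfying ¬rst → AF (estab ∧ rst): {SynRcvd, Estab, Listen, SynSent}.
States satisfying AG (¬rst → AF (estab ∧ rst)): {SynRcvd, Estab, Listen, SynSent}.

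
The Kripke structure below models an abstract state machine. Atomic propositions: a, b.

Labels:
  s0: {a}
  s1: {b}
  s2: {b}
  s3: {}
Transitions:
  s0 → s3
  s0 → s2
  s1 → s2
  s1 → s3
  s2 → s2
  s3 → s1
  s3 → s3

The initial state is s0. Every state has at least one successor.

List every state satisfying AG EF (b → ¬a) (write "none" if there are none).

{s0, s1, s2, s3}

States satisfying EF (b → ¬a): {s0, s1, s2, s3}.
States satisfying AG EF (b → ¬a): {s0, s1, s2, s3}.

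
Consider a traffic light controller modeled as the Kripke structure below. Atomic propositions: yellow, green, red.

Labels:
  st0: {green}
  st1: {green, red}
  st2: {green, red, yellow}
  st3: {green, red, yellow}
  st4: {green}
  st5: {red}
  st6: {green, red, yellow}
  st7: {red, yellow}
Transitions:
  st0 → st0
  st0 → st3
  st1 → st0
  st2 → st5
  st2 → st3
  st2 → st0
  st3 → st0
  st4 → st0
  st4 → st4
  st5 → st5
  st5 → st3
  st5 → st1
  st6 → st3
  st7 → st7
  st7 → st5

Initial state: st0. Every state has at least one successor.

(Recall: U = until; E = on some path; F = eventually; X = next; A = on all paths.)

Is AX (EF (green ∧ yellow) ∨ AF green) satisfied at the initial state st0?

States satisfying EF (green ∧ yellow) ∨ AF green: {st0, st1, st2, st3, st4, st5, st6, st7}.
States satisfying AX (EF (green ∧ yellow) ∨ AF green): {st0, st1, st2, st3, st4, st5, st6, st7}.
st0 ∈ Sat(AX (EF (green ∧ yellow) ∨ AF green)).

Holds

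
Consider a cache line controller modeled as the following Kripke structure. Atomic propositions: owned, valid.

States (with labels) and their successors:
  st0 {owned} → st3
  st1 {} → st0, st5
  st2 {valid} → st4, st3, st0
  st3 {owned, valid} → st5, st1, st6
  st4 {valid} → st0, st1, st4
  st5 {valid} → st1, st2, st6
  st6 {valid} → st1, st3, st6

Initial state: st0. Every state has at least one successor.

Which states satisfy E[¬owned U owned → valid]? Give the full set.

States satisfying ¬owned: {st1, st2, st4, st5, st6}.
States satisfying owned → valid: {st1, st2, st3, st4, st5, st6}.
States satisfying E[¬owned U owned → valid]: {st1, st2, st3, st4, st5, st6}.

{st1, st2, st3, st4, st5, st6}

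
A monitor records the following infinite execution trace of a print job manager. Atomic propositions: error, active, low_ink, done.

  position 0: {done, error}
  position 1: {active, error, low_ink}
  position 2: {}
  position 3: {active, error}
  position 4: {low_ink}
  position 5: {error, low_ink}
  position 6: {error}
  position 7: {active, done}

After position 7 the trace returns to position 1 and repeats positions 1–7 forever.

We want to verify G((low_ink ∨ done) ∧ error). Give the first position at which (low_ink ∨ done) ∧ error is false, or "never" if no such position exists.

2

Check (low_ink ∨ done) ∧ error at each position in order: 0 ✓, 1 ✓.
At position 2 the labels are {}, so (low_ink ∨ done) ∧ error is false there. This is the first violation.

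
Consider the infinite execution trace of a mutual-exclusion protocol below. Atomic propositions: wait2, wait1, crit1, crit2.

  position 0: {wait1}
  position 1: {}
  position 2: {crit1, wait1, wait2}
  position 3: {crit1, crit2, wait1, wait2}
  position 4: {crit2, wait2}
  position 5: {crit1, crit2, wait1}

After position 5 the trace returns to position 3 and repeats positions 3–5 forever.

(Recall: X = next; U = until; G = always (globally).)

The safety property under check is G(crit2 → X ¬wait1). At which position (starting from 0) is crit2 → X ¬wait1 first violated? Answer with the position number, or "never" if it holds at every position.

4

Check crit2 → X ¬wait1 at each position in order: 0 ✓, 1 ✓, 2 ✓, 3 ✓.
At position 4 the labels are {crit2, wait2} and the next position 5 has {crit1, crit2, wait1}, so crit2 → X ¬wait1 is false there. This is the first violation.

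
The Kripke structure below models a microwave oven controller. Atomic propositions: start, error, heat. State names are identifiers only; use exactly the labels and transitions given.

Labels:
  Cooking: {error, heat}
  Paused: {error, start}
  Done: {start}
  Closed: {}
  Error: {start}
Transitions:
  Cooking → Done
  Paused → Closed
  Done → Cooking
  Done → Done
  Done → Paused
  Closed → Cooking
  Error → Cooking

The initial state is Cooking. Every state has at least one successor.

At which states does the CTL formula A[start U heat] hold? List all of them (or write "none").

{Cooking, Error}

States satisfying start: {Paused, Done, Error}.
States satisfying heat: {Cooking}.
States satisfying A[start U heat]: {Cooking, Error}.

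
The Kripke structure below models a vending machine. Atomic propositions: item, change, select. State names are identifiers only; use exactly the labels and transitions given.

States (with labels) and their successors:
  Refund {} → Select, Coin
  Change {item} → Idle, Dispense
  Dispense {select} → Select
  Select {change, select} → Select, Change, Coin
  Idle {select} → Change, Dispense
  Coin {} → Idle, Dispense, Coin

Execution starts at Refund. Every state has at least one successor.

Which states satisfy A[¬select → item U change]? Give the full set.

{Dispense, Select}

States satisfying ¬select → item: {Change, Dispense, Select, Idle}.
States satisfying change: {Select}.
States satisfying A[¬select → item U change]: {Dispense, Select}.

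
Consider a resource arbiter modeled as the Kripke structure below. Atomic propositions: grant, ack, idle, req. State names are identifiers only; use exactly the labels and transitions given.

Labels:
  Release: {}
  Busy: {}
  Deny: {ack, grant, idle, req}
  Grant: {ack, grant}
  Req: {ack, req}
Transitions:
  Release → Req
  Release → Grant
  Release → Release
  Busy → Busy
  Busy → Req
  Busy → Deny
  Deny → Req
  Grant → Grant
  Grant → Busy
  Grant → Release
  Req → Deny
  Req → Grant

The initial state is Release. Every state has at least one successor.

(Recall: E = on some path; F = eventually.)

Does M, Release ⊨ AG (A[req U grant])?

Does not hold

States satisfying A[req U grant]: {Deny, Grant, Req}.
States satisfying AG (A[req U grant]): ∅.
Busy is reachable from Release and violates A[req U grant], so AG fails at Release.
Release ∉ Sat(AG (A[req U grant])).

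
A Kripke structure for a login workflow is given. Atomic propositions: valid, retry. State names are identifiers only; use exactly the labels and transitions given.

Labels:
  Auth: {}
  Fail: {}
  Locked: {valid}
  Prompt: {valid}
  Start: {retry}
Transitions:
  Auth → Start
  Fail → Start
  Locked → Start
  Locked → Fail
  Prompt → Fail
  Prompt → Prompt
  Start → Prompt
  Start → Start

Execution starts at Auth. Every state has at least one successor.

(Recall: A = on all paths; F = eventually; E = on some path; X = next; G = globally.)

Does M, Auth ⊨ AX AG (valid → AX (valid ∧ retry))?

Does not hold

States satisfying AG (valid → AX (valid ∧ retry)): ∅.
States satisfying AX AG (valid → AX (valid ∧ retry)): ∅.
Auth ∉ Sat(AX AG (valid → AX (valid ∧ retry))).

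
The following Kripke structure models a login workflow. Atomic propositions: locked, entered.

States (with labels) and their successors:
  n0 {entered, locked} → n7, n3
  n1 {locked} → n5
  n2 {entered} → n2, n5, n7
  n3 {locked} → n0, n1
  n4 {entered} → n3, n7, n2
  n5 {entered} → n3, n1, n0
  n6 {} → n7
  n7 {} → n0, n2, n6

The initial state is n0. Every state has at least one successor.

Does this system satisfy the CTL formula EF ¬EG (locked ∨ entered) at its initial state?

Satisfied

States satisfying ¬EG (locked ∨ entered): {n6, n7}.
States satisfying EF ¬EG (locked ∨ entered): {n0, n1, n2, n3, n4, n5, n6, n7}.
Some path from n0 reaches a state where ¬EG (locked ∨ entered) holds.
n0 ∈ Sat(EF ¬EG (locked ∨ entered)).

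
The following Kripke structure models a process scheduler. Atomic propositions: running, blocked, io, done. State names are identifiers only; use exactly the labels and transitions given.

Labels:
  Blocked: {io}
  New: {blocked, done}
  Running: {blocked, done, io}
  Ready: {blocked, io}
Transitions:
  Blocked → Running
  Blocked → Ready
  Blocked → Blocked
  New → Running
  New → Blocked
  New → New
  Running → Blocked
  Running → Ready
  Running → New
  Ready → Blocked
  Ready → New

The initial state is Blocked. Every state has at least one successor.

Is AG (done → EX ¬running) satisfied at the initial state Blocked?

States satisfying done → EX ¬running: {Blocked, New, Running, Ready}.
States satisfying AG (done → EX ¬running): {Blocked, New, Running, Ready}.
Every state reachable from Blocked satisfies done → EX ¬running.
Blocked ∈ Sat(AG (done → EX ¬running)).

Satisfied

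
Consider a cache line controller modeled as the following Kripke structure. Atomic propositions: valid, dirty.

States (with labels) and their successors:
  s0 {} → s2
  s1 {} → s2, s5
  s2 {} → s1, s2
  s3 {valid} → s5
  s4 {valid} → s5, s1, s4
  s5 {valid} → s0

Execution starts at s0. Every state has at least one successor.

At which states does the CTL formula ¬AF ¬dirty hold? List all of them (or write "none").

none

States satisfying ¬dirty: {s0, s1, s2, s3, s4, s5}.
States satisfying AF ¬dirty: {s0, s1, s2, s3, s4, s5}.
States satisfying ¬AF ¬dirty: ∅.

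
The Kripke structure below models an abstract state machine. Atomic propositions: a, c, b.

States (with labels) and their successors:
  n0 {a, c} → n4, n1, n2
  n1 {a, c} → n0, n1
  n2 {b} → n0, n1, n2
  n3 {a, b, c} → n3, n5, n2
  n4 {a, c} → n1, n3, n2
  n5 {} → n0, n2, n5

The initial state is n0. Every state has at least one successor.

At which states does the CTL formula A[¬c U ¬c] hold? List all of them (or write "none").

States satisfying ¬c: {n2, n5}.
States satisfying A[¬c U ¬c]: {n2, n5}.

{n2, n5}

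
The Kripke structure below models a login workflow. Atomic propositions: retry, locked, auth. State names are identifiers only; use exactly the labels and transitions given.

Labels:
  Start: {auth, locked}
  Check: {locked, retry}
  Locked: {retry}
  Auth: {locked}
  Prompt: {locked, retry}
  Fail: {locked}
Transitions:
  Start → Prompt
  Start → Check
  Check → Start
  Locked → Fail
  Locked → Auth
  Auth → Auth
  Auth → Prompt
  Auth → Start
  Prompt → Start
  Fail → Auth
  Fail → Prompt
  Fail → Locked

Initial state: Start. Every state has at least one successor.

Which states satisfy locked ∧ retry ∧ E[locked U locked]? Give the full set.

{Check, Prompt}

States satisfying locked ∧ retry: {Check, Prompt}.
States satisfying locked: {Start, Check, Auth, Prompt, Fail}.
States satisfying E[locked U locked]: {Start, Check, Auth, Prompt, Fail}.
States satisfying locked ∧ retry ∧ E[locked U locked]: {Check, Prompt}.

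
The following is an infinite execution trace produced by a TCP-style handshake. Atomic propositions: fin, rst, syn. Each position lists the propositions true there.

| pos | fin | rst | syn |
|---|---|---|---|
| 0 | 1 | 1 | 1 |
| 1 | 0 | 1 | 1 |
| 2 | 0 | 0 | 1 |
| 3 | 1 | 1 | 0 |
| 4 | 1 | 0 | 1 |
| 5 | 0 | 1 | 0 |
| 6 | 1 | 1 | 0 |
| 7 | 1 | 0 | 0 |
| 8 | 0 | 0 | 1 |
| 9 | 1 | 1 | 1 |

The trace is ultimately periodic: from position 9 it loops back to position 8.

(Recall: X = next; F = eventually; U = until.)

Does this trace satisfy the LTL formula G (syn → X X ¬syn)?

Violated

syn → X X ¬syn must hold at every position from 0 onward. It fails at position 0, so G (syn → X X ¬syn) is false.
Positions where syn holds: 0, 1, 2, 4, 8, 9.
Check X X ¬syn at each: 0→fails, 1→ok, 2→fails, 4→ok, 8→fails, 9→fails.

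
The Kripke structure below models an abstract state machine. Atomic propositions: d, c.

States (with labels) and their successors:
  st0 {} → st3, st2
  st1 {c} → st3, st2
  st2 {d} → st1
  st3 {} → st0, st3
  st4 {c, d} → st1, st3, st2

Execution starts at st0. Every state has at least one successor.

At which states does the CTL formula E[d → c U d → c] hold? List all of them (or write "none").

{st0, st1, st3, st4}

States satisfying d → c: {st0, st1, st3, st4}.
States satisfying E[d → c U d → c]: {st0, st1, st3, st4}.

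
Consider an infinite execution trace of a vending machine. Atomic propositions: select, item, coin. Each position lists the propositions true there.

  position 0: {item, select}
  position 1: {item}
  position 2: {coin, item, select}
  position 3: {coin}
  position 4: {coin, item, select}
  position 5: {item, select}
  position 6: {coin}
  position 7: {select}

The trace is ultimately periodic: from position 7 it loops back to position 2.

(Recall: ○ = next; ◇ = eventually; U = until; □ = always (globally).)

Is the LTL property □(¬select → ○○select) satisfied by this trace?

¬select → ○○select must hold at every position from 0 onward. It fails at position 1, so □(¬select → ○○select) is false.
Positions where ¬select holds: 1, 3, 6.
Check ○○select at each: 1→fails, 3→ok, 6→ok.

Does not hold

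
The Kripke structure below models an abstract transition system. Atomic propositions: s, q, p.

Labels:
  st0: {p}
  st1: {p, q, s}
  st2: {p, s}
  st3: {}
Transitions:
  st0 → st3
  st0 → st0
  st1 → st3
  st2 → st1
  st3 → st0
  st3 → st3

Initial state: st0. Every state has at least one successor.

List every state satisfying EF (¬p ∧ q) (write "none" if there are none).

States satisfying ¬p ∧ q: ∅.
States satisfying EF (¬p ∧ q): ∅.

none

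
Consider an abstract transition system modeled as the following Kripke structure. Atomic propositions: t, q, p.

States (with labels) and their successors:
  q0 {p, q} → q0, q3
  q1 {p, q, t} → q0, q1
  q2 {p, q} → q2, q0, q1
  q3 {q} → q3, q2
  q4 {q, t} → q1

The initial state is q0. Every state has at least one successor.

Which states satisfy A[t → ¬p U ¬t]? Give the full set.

States satisfying t → ¬p: {q0, q2, q3, q4}.
States satisfying ¬t: {q0, q2, q3}.
States satisfying A[t → ¬p U ¬t]: {q0, q2, q3}.

{q0, q2, q3}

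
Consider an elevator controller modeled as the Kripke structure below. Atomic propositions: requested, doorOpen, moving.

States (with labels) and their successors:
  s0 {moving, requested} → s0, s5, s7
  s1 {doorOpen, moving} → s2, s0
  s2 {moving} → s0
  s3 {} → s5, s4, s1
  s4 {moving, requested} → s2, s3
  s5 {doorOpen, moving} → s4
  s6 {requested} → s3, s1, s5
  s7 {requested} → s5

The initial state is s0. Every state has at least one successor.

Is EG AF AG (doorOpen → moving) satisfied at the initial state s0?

Holds

States satisfying AF AG (doorOpen → moving): {s0, s1, s2, s3, s4, s5, s6, s7}.
States satisfying EG AF AG (doorOpen → moving): {s0, s1, s2, s3, s4, s5, s6, s7}.
s0 ∈ Sat(EG AF AG (doorOpen → moving)).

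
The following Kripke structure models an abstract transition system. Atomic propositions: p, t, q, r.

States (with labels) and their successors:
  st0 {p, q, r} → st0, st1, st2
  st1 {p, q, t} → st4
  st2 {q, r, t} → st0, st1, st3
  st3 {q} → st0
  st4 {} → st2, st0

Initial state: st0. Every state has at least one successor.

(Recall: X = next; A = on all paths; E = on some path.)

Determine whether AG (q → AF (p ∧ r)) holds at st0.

No

States satisfying q → AF (p ∧ r): {st0, st3, st4}.
States satisfying AG (q → AF (p ∧ r)): ∅.
st1 is reachable from st0 and violates q → AF (p ∧ r), so AG fails at st0.
st0 ∉ Sat(AG (q → AF (p ∧ r))).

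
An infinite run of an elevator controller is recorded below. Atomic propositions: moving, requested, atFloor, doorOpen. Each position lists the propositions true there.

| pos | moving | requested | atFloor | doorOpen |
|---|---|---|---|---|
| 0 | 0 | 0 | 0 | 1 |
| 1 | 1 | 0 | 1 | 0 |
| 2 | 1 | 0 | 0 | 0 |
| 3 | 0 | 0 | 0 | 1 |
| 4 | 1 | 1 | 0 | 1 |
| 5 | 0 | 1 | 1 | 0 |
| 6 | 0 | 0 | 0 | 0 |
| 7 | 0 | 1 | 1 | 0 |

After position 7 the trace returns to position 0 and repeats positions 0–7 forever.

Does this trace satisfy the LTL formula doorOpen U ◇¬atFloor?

Yes

Walking from position 0: ◇¬atFloor first holds at position 0, and doorOpen holds at every earlier position along the way, so doorOpen U ◇¬atFloor holds.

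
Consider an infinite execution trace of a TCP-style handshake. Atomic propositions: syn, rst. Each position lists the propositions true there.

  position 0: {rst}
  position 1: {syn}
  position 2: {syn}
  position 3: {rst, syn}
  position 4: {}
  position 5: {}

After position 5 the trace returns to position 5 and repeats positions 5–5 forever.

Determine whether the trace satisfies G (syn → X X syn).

Does not hold

syn → X X syn must hold at every position from 0 onward. It fails at position 2, so G (syn → X X syn) is false.
Positions where syn holds: 1, 2, 3.
Check X X syn at each: 1→ok, 2→fails, 3→fails.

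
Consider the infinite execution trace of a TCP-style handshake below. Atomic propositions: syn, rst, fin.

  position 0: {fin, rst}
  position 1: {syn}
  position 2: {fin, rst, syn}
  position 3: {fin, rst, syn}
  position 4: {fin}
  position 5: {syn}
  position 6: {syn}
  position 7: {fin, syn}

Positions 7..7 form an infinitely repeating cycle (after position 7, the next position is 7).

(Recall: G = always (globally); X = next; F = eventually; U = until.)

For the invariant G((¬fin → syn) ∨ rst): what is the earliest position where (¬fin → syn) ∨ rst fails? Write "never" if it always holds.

(¬fin → syn) ∨ rst holds at every position 0..7, and those are all the positions the trace ever visits, so the invariant G((¬fin → syn) ∨ rst) is never violated.

never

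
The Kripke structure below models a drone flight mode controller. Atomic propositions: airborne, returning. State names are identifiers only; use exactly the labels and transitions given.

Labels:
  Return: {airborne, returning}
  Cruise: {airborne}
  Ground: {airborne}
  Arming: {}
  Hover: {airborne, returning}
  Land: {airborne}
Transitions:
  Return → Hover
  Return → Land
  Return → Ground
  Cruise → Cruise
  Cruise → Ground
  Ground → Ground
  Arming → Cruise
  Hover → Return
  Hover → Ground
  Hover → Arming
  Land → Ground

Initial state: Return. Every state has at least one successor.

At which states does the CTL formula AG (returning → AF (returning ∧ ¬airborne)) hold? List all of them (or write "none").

{Cruise, Ground, Arming, Land}

States satisfying returning → AF (returning ∧ ¬airborne): {Cruise, Ground, Arming, Land}.
States satisfying AG (returning → AF (returning ∧ ¬airborne)): {Cruise, Ground, Arming, Land}.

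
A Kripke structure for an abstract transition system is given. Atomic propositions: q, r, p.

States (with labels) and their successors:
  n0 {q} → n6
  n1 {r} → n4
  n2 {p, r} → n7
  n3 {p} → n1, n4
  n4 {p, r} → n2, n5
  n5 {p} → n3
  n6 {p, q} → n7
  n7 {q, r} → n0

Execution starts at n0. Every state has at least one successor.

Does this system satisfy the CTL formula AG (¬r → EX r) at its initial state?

Violated

States satisfying ¬r → EX r: {n1, n2, n3, n4, n6, n7}.
States satisfying AG (¬r → EX r): ∅.
n0 is reachable from n0 and violates ¬r → EX r, so AG fails at n0.
n0 ∉ Sat(AG (¬r → EX r)).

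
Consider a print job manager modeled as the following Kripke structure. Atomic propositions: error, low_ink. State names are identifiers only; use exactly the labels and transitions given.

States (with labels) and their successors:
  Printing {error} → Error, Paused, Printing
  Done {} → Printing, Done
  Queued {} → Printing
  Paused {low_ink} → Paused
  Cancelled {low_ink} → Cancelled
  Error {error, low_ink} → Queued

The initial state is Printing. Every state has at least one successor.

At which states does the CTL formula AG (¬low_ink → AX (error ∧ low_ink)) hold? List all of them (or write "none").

{Paused, Cancelled}

States satisfying ¬low_ink → AX (error ∧ low_ink): {Paused, Cancelled, Error}.
States satisfying AG (¬low_ink → AX (error ∧ low_ink)): {Paused, Cancelled}.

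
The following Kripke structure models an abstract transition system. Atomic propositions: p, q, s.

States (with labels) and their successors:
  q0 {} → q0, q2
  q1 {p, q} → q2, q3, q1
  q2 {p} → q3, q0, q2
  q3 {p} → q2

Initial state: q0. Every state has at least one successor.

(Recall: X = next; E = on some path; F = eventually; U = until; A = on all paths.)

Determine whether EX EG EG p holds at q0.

Yes

States satisfying EG EG p: {q1, q2, q3}.
States satisfying EX EG EG p: {q0, q1, q2, q3}.
q0 ∈ Sat(EX EG EG p).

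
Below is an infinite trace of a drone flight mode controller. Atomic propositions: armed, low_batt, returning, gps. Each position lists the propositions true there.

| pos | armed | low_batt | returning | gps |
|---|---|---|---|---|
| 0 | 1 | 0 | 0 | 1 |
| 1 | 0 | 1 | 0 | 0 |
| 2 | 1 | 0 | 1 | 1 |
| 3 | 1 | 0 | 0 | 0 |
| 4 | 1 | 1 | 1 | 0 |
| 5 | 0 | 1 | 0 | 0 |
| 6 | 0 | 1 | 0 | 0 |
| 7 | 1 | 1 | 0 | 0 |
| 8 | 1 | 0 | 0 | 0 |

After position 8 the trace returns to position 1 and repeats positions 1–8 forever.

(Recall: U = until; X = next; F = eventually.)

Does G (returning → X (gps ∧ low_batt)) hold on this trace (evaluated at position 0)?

returning → X (gps ∧ low_batt) must hold at every position from 0 onward. It fails at position 2, so G (returning → X (gps ∧ low_batt)) is false.
Positions where returning holds: 2, 4.
Check X (gps ∧ low_batt) at each: 2→fails, 4→fails.

Does not hold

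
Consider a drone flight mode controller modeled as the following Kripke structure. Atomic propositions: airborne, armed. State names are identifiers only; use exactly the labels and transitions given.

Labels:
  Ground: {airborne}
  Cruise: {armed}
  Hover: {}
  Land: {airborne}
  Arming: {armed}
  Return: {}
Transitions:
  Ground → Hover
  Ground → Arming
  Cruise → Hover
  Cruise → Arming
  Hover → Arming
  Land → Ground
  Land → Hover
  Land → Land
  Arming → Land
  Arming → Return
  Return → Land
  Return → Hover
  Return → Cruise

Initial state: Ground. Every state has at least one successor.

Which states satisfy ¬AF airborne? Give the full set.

States satisfying airborne: {Ground, Land}.
States satisfying AF airborne: {Ground, Land}.
States satisfying ¬AF airborne: {Cruise, Hover, Arming, Return}.

{Cruise, Hover, Arming, Return}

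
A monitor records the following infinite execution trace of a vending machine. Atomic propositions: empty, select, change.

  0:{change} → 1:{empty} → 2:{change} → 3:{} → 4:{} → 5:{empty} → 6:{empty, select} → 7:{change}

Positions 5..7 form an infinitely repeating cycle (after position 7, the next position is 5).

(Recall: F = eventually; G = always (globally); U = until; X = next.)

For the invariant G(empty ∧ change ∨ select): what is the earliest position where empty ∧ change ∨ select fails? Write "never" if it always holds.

0

At position 0 the labels are {change}, so empty ∧ change ∨ select is false there. This is the first violation.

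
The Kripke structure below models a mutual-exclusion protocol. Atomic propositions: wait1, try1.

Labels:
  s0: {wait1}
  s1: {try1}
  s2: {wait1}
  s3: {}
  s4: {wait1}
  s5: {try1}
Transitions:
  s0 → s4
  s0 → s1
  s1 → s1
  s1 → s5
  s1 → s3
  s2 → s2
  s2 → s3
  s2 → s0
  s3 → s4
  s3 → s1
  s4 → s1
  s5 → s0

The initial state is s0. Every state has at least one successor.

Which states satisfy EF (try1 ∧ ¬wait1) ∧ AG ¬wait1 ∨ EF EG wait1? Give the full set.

{s2}

States satisfying try1 ∧ ¬wait1: {s1, s5}.
States satisfying EF (try1 ∧ ¬wait1): {s0, s1, s2, s3, s4, s5}.
States satisfying ¬wait1: {s1, s3, s5}.
States satisfying AG ¬wait1: ∅.
States satisfying EF (try1 ∧ ¬wait1) ∧ AG ¬wait1: ∅.
States satisfying EG wait1: {s2}.
States satisfying EF EG wait1: {s2}.
States satisfying EF (try1 ∧ ¬wait1) ∧ AG ¬wait1 ∨ EF EG wait1: {s2}.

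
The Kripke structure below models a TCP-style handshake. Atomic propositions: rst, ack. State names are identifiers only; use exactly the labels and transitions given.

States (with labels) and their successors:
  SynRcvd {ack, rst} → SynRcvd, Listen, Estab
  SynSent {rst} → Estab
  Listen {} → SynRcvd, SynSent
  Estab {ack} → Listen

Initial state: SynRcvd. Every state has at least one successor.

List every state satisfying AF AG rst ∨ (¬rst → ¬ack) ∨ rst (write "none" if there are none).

States satisfying AG rst: ∅.
States satisfying AF AG rst: ∅.
States satisfying ¬rst: {Listen, Estab}.
States satisfying ¬ack: {SynSent, Listen}.
States satisfying ¬rst → ¬ack: {SynRcvd, SynSent, Listen}.
States satisfying (¬rst → ¬ack) ∨ rst: {SynRcvd, SynSent, Listen}.
States satisfying AF AG rst ∨ (¬rst → ¬ack) ∨ rst: {SynRcvd, SynSent, Listen}.

{SynRcvd, SynSent, Listen}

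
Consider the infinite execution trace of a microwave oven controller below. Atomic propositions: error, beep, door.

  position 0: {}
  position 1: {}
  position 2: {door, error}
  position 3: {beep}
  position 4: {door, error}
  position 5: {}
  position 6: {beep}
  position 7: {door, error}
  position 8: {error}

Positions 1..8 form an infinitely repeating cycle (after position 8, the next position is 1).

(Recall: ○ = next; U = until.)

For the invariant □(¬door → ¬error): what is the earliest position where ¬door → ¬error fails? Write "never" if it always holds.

Check ¬door → ¬error at each position in order: 0 ✓, 1 ✓, 2 ✓, 3 ✓, 4 ✓, 5 ✓, 6 ✓, 7 ✓.
At position 8 the labels are {error}, so ¬door → ¬error is false there. This is the first violation.

8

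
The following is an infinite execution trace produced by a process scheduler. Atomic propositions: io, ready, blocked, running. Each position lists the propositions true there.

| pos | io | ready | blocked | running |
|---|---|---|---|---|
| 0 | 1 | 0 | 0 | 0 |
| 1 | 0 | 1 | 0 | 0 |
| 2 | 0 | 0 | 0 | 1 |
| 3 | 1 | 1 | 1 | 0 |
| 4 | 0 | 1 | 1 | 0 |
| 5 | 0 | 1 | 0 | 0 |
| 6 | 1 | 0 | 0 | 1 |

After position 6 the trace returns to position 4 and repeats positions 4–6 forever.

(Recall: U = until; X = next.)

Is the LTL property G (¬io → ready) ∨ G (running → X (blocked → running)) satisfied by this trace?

Violated

¬io → ready must hold at every position from 0 onward. It fails at position 2, so G (¬io → ready) is false.
Positions where ¬io holds: 1, 2, 4, 5.
Check ready at each: 1→ok, 2→fails, 4→ok, 5→ok.
running → X (blocked → running) must hold at every position from 0 onward. It fails at position 2, so G (running → X (blocked → running)) is false.
Positions where running holds: 2, 6.
Check X (blocked → running) at each: 2→fails, 6→fails.
At position 0: G (¬io → ready) is false; G (running → X (blocked → running)) is false; so G (¬io → ready) ∨ G (running → X (blocked → running)) is false.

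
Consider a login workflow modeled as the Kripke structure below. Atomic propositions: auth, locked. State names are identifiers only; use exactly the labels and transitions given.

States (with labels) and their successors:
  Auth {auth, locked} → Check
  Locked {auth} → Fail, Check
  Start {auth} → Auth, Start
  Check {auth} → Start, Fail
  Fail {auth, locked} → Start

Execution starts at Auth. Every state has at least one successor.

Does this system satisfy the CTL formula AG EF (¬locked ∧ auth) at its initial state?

States satisfying EF (¬locked ∧ auth): {Auth, Locked, Start, Check, Fail}.
States satisfying AG EF (¬locked ∧ auth): {Auth, Locked, Start, Check, Fail}.
Every state reachable from Auth satisfies EF (¬locked ∧ auth).
Auth ∈ Sat(AG EF (¬locked ∧ auth)).

Holds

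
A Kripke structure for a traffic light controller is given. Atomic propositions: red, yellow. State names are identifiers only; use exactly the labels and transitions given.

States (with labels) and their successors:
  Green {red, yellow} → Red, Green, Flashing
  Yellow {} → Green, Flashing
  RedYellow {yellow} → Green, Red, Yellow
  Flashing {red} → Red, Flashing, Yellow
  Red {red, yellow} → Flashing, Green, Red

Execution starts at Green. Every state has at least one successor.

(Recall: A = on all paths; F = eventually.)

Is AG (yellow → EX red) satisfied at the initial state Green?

States satisfying yellow → EX red: {Green, Yellow, RedYellow, Flashing, Red}.
States satisfying AG (yellow → EX red): {Green, Yellow, RedYellow, Flashing, Red}.
Every state reachable from Green satisfies yellow → EX red.
Green ∈ Sat(AG (yellow → EX red)).

Yes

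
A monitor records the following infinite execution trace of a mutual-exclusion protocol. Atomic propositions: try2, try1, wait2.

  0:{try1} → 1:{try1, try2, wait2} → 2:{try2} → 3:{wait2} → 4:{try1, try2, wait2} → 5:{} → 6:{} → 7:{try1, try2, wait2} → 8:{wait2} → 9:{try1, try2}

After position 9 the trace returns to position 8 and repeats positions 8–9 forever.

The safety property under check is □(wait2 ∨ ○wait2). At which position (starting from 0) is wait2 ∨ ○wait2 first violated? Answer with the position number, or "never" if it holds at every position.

Check wait2 ∨ ○wait2 at each position in order: 0 ✓, 1 ✓, 2 ✓, 3 ✓, 4 ✓.
At position 5 the labels are {} and the next position 6 has {}, so wait2 ∨ ○wait2 is false there. This is the first violation.

5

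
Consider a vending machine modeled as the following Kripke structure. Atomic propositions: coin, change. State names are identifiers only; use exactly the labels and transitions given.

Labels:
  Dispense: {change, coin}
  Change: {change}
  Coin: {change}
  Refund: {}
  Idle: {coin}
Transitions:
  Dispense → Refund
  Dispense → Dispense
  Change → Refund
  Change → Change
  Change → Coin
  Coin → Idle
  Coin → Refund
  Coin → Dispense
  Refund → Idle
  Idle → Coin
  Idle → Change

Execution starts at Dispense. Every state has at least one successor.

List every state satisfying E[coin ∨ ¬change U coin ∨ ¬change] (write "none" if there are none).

{Dispense, Refund, Idle}

States satisfying coin ∨ ¬change: {Dispense, Refund, Idle}.
States satisfying E[coin ∨ ¬change U coin ∨ ¬change]: {Dispense, Refund, Idle}.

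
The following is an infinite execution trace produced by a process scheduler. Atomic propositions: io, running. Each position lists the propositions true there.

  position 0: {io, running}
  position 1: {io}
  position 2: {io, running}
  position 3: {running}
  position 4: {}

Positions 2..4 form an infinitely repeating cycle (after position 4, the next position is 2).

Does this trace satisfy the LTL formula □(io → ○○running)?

io → ○○running must hold at every position from 0 onward. It fails at position 2, so □(io → ○○running) is false.
Positions where io holds: 0, 1, 2.
Check ○○running at each: 0→ok, 1→ok, 2→fails.

No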